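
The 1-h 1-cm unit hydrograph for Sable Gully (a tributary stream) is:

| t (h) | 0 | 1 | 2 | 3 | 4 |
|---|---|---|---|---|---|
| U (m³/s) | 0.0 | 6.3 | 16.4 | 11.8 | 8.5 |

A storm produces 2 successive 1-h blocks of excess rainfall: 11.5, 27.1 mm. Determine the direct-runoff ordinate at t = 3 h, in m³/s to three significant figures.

Q ≈ 58.0 m³/s

By discrete convolution, Q_j = Σ (P_i / 10 mm) · U_{j−i}.
At t = 3 h (j=3): Q = (11.5/10)·11.8 + (27.1/10)·16.4 = 58.0 m³/s.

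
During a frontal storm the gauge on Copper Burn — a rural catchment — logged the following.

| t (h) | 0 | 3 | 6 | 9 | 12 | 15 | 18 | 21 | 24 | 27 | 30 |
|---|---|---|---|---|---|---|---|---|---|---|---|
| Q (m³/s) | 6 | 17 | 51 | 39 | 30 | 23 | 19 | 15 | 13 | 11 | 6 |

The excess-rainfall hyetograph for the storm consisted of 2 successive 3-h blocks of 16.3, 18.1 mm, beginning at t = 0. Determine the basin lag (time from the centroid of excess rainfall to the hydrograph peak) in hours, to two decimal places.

t_L ≈ 2.92 h

Centroid of excess rainfall: t_c = Σ P_i·t̄_i / ΣP_i = 3.0785 h (block centres at 1.5, 4.5 h).
Hydrograph peak occurs at t = 6 h, so basin lag t_L = 6 − 3.0785 = 2.92 h.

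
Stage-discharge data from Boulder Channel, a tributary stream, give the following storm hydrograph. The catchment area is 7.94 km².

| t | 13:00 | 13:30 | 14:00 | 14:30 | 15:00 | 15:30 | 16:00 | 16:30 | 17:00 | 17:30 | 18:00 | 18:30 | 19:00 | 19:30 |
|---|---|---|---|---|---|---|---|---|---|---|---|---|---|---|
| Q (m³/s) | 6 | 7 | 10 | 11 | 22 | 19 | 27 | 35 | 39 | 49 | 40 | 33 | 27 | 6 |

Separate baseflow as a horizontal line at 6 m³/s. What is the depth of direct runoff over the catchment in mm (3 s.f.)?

d ≈ 56.0 mm

Direct runoff: 0.0, 1.0, 4.0, 5.0, 16.0, 13.0, 21.0, 29.0, 33.0, 43.0, 34.0, 27.0, 21.0, 0.0 m³/s; ΣQ_DR = 247.0 m³/s.
V = ΣQ_DR · Δt = 247.0 × 1800 s = 4.446 × 10^5 m³.
Over A = 7.94 km², depth = V / A = 56.0 mm.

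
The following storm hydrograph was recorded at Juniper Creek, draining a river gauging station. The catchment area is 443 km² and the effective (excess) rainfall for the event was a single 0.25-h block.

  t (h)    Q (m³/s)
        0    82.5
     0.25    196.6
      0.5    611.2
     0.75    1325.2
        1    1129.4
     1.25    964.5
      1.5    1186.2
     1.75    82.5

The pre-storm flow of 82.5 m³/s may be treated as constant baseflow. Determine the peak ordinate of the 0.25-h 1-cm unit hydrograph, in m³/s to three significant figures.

U_p ≈ 1240 m³/s

Direct runoff: 0.0, 114.1, 528.7, 1242.7, 1046.9, 882.0, 1103.7, 0.0 m³/s; ΣQ_DR = 4918 m³/s, peak = 1242.7 m³/s.
Runoff depth d = ΣQ_DR·Δt / A = 4918 × 900 / (443 km²) = 9.992 mm.
The 1-cm UH is the DRH scaled by (10 mm)/d, so U_p = 1242.7 × 10/9.992 = 1240 m³/s.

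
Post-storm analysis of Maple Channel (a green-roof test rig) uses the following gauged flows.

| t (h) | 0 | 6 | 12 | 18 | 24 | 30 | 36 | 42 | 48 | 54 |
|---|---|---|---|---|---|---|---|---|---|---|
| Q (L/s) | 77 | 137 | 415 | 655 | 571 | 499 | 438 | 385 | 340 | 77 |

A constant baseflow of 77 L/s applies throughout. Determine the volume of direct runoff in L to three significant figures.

V ≈ 6.10 × 10^7 L

Direct-runoff ordinates (Q − Q_b): 0.0, 60.0, 338.0, 578.0, 494.0, 422.0, 361.0, 308.0, 263.0, 0.0 L/s.
ΣQ_DR = 2824 L/s.
With Δt = 6 h = 21600 s, V = ΣQ_DR · Δt = 2824 × 21600 = 6.10 × 10^7 L.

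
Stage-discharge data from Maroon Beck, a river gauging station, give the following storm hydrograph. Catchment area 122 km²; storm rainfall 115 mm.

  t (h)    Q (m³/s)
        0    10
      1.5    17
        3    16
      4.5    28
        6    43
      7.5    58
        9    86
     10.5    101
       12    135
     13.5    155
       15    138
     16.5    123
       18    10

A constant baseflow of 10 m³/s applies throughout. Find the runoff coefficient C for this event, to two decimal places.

ΣQ_DR = 790.0 m³/s; V = ΣQ_DR·Δt = 4.266 × 10^6 m³.
Runoff depth d = V / A = 34.97 mm.
C = d / P = 34.97 / 115 = 0.30.

C ≈ 0.30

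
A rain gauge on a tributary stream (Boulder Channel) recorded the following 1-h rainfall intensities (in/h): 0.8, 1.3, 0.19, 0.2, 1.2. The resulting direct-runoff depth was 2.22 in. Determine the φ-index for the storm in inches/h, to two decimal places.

φ ≈ 0.36 in/h

Only the 3 blocks with intensity above φ contribute runoff: 0.8, 1.3, 1.2 in/h.
Σ(I−φ)·Δt = d  ⇒  (0.8+1.3+1.2 − 3φ)·1 = 2.22
φ = (3.300 − 2.22/1) / 3 = 0.36 in/h.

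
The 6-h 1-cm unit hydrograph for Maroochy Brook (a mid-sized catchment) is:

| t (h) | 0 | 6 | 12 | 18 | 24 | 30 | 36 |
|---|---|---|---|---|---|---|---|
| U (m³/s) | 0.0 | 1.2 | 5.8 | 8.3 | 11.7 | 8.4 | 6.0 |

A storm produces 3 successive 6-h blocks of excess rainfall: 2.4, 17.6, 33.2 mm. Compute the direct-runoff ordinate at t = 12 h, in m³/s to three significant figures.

Q ≈ 3.50 m³/s

By discrete convolution, Q_j = Σ (P_i / 10 mm) · U_{j−i}.
At t = 12 h (j=2): Q = (2.4/10)·5.8 + (17.6/10)·1.2 + (33.2/10)·0.0 = 3.50 m³/s.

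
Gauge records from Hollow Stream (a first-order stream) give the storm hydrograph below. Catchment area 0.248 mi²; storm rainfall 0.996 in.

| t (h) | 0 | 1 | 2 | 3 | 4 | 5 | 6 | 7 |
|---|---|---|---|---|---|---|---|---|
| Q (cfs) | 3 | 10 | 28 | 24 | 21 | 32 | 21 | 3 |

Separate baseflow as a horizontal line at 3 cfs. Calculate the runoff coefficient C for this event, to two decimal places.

ΣQ_DR = 118.0 cfs; V = ΣQ_DR·Δt = 4.248 × 10^5 ft³.
Runoff depth d = V / A = 0.7373 in.
C = d / P = 0.7373 / 0.996 = 0.74.

C ≈ 0.74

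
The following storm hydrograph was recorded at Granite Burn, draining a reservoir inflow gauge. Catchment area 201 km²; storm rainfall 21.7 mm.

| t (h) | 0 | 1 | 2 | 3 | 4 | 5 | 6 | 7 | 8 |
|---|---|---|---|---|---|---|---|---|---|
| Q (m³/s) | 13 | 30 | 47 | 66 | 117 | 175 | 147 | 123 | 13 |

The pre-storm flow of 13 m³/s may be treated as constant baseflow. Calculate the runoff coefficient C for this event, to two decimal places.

C ≈ 0.51

ΣQ_DR = 614.0 m³/s; V = ΣQ_DR·Δt = 2.210 × 10^6 m³.
Runoff depth d = V / A = 11.00 mm.
C = d / P = 11.00 / 21.7 = 0.51.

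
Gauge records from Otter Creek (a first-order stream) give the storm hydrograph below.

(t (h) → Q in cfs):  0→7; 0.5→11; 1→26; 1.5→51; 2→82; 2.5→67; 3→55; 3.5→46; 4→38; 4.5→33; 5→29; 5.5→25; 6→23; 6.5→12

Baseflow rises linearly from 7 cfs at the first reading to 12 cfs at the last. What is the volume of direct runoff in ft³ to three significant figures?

Direct-runoff ordinates (Q − Q_b): 0.00, 3.62, 18.23, 42.85, 73.46, 58.08, 45.69, 36.31, 27.92, 22.54, 18.15, 13.77, 11.38, 0.00 cfs.
ΣQ_DR = 372.0 cfs.
With Δt = 0.5 h = 1800 s, V = ΣQ_DR · Δt = 372.0 × 1800 = 6.70 × 10^5 ft³.

V ≈ 6.70 × 10^5 ft³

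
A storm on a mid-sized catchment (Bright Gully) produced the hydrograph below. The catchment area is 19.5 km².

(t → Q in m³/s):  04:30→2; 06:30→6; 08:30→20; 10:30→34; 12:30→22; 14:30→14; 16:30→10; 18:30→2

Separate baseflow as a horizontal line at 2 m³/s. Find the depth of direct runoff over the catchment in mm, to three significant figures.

Direct runoff: 0.0, 4.0, 18.0, 32.0, 20.0, 12.0, 8.0, 0.0 m³/s; ΣQ_DR = 94.00 m³/s.
V = ΣQ_DR · Δt = 94.00 × 7200 s = 6.768 × 10^5 m³.
Over A = 19.5 km², depth = V / A = 34.7 mm.

d ≈ 34.7 mm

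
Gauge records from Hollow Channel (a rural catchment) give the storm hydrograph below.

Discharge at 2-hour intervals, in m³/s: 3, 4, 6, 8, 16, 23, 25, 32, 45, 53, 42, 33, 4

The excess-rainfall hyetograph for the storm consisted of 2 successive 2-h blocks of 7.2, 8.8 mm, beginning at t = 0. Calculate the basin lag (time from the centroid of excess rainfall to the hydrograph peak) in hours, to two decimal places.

Centroid of excess rainfall: t_c = Σ P_i·t̄_i / ΣP_i = 2.1000 h (block centres at 1, 3 h).
Hydrograph peak occurs at t = 18 h, so basin lag t_L = 18 − 2.1000 = 15.90 h.

t_L ≈ 15.90 h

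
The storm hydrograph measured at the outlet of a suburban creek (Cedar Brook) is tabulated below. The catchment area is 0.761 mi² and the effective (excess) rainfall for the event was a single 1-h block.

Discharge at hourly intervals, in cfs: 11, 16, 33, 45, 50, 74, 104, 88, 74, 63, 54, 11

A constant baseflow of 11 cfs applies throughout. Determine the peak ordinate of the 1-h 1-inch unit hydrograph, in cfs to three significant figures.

Direct runoff: 0.0, 5.0, 22.0, 34.0, 39.0, 63.0, 93.0, 77.0, 63.0, 52.0, 43.0, 0.0 cfs; ΣQ_DR = 491.0 cfs, peak = 93.0 cfs.
Runoff depth d = ΣQ_DR·Δt / A = 491.0 × 3600 / (0.761 mi²) = 0.9998 in.
The 1-inch UH is the DRH scaled by (1 in)/d, so U_p = 93.0 × 1/0.9998 = 93.0 cfs.

U_p ≈ 93.0 cfs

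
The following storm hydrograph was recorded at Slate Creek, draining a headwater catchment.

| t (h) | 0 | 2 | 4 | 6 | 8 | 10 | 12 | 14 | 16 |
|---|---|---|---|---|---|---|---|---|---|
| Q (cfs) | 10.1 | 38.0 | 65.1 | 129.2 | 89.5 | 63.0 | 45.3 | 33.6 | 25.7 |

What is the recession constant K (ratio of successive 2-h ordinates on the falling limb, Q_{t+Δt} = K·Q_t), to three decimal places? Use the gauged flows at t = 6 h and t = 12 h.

K ≈ 0.705

Using the recession-limb readings at t = 6 h and t = 12 h: Q falls from 129.2 to 45.3 cfs over 3 intervals.
K = (Q₂/Q₁)^(1/3) = (45.3/129.2)^(1/3) = 0.705.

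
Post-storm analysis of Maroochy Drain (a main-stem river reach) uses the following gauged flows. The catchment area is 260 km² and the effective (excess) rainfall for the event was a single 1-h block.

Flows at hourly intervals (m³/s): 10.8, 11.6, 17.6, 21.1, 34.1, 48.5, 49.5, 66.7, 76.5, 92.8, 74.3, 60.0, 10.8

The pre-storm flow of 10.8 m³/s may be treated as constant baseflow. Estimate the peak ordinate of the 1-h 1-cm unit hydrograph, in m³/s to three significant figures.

Direct runoff: 0.0, 0.8, 6.8, 10.3, 23.3, 37.7, 38.7, 55.9, 65.7, 82.0, 63.5, 49.2, 0.0 m³/s; ΣQ_DR = 433.9 m³/s, peak = 82.0 m³/s.
Runoff depth d = ΣQ_DR·Δt / A = 433.9 × 3600 / (260 km²) = 6.008 mm.
The 1-cm UH is the DRH scaled by (10 mm)/d, so U_p = 82.0 × 10/6.008 = 136 m³/s.

U_p ≈ 136 m³/s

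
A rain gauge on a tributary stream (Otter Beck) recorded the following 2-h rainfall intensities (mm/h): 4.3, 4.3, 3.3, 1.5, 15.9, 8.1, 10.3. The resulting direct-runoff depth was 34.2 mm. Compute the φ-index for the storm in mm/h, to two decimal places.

Only the 3 blocks with intensity above φ contribute runoff: 15.9, 8.1, 10.3 mm/h.
Σ(I−φ)·Δt = d  ⇒  (15.9+8.1+10.3 − 3φ)·2 = 34.2
φ = (34.30 − 34.2/2) / 3 = 5.73 mm/h.

φ ≈ 5.73 mm/h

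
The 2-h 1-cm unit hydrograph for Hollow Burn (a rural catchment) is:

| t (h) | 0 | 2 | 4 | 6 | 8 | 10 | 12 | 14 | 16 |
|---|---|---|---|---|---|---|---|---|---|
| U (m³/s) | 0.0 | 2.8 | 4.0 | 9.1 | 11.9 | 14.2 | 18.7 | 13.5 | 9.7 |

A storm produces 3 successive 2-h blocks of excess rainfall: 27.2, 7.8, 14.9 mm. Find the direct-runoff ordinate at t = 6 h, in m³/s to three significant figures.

Q ≈ 32.0 m³/s

By discrete convolution, Q_j = Σ (P_i / 10 mm) · U_{j−i}.
At t = 6 h (j=3): Q = (27.2/10)·9.1 + (7.8/10)·4.0 + (14.9/10)·2.8 = 32.0 m³/s.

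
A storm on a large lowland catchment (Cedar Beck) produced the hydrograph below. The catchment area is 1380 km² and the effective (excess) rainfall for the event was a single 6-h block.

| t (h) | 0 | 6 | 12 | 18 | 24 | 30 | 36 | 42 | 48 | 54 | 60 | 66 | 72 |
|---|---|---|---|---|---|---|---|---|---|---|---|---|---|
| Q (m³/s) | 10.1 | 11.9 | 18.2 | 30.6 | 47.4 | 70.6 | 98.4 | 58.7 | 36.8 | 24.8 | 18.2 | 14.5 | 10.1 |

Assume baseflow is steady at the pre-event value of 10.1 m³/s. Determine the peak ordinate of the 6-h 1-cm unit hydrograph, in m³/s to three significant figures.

Direct runoff: 0.0, 1.8, 8.1, 20.5, 37.3, 60.5, 88.3, 48.6, 26.7, 14.7, 8.1, 4.4, 0.0 m³/s; ΣQ_DR = 319.0 m³/s, peak = 88.3 m³/s.
Runoff depth d = ΣQ_DR·Δt / A = 319.0 × 21600 / (1380 km²) = 4.993 mm.
The 1-cm UH is the DRH scaled by (10 mm)/d, so U_p = 88.3 × 10/4.993 = 177 m³/s.

U_p ≈ 177 m³/s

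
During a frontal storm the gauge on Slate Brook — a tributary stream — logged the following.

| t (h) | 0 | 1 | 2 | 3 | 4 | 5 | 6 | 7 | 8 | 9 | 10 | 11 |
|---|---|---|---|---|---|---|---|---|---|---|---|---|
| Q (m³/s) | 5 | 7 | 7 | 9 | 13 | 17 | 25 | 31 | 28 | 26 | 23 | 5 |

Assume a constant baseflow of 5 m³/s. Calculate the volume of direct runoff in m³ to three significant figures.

Direct-runoff ordinates (Q − Q_b): 0.0, 2.0, 2.0, 4.0, 8.0, 12.0, 20.0, 26.0, 23.0, 21.0, 18.0, 0.0 m³/s.
ΣQ_DR = 136.0 m³/s.
With Δt = 1 h = 3600 s, V = ΣQ_DR · Δt = 136.0 × 3600 = 4.90 × 10^5 m³.

V ≈ 4.90 × 10^5 m³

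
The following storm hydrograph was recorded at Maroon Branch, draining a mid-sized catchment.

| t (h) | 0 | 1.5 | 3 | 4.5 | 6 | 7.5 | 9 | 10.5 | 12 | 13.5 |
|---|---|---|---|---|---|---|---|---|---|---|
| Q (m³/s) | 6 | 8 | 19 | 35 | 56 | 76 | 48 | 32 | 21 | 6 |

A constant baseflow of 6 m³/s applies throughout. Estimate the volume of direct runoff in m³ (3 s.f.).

Direct-runoff ordinates (Q − Q_b): 0.0, 2.0, 13.0, 29.0, 50.0, 70.0, 42.0, 26.0, 15.0, 0.0 m³/s.
ΣQ_DR = 247.0 m³/s.
With Δt = 1.5 h = 5400 s, V = ΣQ_DR · Δt = 247.0 × 5400 = 1.33 × 10^6 m³.

V ≈ 1.33 × 10^6 m³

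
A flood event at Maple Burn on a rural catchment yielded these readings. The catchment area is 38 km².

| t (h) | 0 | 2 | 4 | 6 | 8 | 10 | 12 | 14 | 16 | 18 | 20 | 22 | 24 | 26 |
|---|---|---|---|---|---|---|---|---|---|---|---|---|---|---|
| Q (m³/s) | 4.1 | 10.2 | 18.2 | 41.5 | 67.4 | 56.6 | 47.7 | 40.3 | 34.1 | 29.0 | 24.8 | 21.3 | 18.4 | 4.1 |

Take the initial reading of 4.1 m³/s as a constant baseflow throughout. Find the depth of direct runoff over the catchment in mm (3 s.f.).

Direct runoff: 0.0, 6.1, 14.1, 37.4, 63.3, 52.5, 43.6, 36.2, 30.0, 24.9, 20.7, 17.2, 14.3, 0.0 m³/s; ΣQ_DR = 360.3 m³/s.
V = ΣQ_DR · Δt = 360.3 × 7200 s = 2.594 × 10^6 m³.
Over A = 38 km², depth = V / A = 68.3 mm.

d ≈ 68.3 mm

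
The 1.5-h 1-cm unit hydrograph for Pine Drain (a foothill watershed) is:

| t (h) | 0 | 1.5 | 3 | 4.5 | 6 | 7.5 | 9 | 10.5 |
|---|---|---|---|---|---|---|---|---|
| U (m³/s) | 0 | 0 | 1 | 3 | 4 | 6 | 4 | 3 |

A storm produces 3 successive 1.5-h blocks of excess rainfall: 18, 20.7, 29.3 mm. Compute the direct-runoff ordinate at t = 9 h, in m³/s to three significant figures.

By discrete convolution, Q_j = Σ (P_i / 10 mm) · U_{j−i}.
At t = 9 h (j=6): Q = (18/10)·4 + (20.7/10)·6 + (29.3/10)·4 = 31.3 m³/s.

Q ≈ 31.3 m³/s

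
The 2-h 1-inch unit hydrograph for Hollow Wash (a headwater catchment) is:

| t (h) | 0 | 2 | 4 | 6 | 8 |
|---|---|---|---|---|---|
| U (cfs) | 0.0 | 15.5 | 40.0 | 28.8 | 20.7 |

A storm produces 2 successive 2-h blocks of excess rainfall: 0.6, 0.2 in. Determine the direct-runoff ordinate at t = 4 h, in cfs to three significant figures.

By discrete convolution, Q_j = Σ (P_i / 1 in) · U_{j−i}.
At t = 4 h (j=2): Q = (0.6/1)·40.0 + (0.2/1)·15.5 = 27.1 cfs.

Q ≈ 27.1 cfs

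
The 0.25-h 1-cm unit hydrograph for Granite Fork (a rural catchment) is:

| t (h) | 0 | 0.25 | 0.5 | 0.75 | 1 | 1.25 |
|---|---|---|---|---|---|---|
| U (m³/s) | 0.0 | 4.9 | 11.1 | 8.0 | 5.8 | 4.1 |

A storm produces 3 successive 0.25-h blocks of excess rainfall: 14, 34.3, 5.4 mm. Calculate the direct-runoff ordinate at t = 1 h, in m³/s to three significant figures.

Q ≈ 41.6 m³/s

By discrete convolution, Q_j = Σ (P_i / 10 mm) · U_{j−i}.
At t = 1 h (j=4): Q = (14/10)·5.8 + (34.3/10)·8.0 + (5.4/10)·11.1 = 41.6 m³/s.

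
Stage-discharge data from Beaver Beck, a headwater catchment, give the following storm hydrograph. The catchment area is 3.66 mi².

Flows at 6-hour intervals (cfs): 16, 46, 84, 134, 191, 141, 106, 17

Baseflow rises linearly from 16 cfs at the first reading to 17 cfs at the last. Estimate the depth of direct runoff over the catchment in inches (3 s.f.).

Direct runoff: 0.00, 29.86, 67.71, 117.57, 174.43, 124.29, 89.14, 0.00 cfs; ΣQ_DR = 603.0 cfs.
V = ΣQ_DR · Δt = 603.0 × 21600 s = 1.302 × 10^7 ft³.
Over A = 3.66 mi², depth = V / A = 1.53 in.

d ≈ 1.53 in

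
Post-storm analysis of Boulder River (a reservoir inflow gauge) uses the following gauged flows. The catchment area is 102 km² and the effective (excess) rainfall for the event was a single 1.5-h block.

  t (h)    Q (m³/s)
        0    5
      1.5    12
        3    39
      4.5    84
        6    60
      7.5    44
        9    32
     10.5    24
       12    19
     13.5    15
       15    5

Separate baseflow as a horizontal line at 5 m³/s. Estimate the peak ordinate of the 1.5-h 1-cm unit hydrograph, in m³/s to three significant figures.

Direct runoff: 0.0, 7.0, 34.0, 79.0, 55.0, 39.0, 27.0, 19.0, 14.0, 10.0, 0.0 m³/s; ΣQ_DR = 284.0 m³/s, peak = 79.0 m³/s.
Runoff depth d = ΣQ_DR·Δt / A = 284.0 × 5400 / (102 km²) = 15.04 mm.
The 1-cm UH is the DRH scaled by (10 mm)/d, so U_p = 79.0 × 10/15.04 = 52.5 m³/s.

U_p ≈ 52.5 m³/s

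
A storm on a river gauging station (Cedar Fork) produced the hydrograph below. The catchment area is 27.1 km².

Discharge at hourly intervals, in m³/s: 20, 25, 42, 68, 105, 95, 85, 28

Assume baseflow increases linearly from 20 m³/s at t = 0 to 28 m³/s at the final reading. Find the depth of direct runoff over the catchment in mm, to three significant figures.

Direct runoff: 0.00, 3.86, 19.71, 44.57, 80.43, 69.29, 58.14, 0.00 m³/s; ΣQ_DR = 276.0 m³/s.
V = ΣQ_DR · Δt = 276.0 × 3600 s = 9.936 × 10^5 m³.
Over A = 27.1 km², depth = V / A = 36.7 mm.

d ≈ 36.7 mm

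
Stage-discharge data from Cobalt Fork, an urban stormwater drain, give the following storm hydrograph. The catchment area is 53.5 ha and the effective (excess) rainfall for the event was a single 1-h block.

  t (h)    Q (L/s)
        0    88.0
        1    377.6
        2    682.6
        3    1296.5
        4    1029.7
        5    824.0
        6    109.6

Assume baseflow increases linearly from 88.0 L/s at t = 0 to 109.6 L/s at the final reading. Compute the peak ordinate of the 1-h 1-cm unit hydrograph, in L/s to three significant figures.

U_p ≈ 479 L/s

Direct runoff: 0.00, 286.00, 587.40, 1197.70, 927.30, 718.00, 0.00 L/s; ΣQ_DR = 3716 L/s, peak = 1197.70 L/s.
Runoff depth d = ΣQ_DR·Δt / A = 3716 × 3600 / (53.5 ha) = 25.01 mm.
The 1-cm UH is the DRH scaled by (10 mm)/d, so U_p = 1197.70 × 10/25.01 = 479 L/s.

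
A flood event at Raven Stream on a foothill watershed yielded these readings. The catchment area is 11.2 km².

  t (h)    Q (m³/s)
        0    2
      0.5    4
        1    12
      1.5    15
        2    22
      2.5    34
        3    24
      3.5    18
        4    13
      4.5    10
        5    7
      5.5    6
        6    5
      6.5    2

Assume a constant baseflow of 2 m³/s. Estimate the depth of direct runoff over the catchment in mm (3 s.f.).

d ≈ 23.5 mm

Direct runoff: 0.0, 2.0, 10.0, 13.0, 20.0, 32.0, 22.0, 16.0, 11.0, 8.0, 5.0, 4.0, 3.0, 0.0 m³/s; ΣQ_DR = 146.0 m³/s.
V = ΣQ_DR · Δt = 146.0 × 1800 s = 2.628 × 10^5 m³.
Over A = 11.2 km², depth = V / A = 23.5 mm.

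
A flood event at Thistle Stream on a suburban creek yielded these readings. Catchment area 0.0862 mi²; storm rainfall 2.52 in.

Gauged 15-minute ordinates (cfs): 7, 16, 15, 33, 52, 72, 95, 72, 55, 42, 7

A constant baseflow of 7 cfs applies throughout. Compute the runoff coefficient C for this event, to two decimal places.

C ≈ 0.69

ΣQ_DR = 389.0 cfs; V = ΣQ_DR·Δt = 3.501 × 10^5 ft³.
Runoff depth d = V / A = 1.748 in.
C = d / P = 1.748 / 2.52 = 0.69.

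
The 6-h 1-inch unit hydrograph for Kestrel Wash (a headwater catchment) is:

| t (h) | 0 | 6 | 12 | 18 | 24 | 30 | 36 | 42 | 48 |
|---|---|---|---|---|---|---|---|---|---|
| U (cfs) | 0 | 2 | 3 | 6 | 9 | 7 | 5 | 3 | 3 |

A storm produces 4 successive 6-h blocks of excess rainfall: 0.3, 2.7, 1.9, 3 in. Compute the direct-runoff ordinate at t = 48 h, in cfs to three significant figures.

By discrete convolution, Q_j = Σ (P_i / 1 in) · U_{j−i}.
At t = 48 h (j=8): Q = (0.3/1)·3 + (2.7/1)·3 + (1.9/1)·5 + (3/1)·7 = 39.5 cfs.

Q ≈ 39.5 cfs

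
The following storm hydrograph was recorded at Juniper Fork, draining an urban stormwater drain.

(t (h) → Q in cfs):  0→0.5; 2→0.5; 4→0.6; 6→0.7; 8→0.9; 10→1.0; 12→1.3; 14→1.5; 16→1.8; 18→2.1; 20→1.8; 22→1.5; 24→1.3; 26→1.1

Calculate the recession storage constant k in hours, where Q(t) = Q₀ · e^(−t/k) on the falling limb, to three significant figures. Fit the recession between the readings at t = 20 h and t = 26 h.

k ≈ 12.2 h

On the falling limb, Q drops from 1.8 to 1.1 cfs between t = 20 h and t = 26 h (Δt = 6 h).
k = −Δt / ln(Q₂/Q₁) = −6 / ln(1.1/1.8) = 12.2 h.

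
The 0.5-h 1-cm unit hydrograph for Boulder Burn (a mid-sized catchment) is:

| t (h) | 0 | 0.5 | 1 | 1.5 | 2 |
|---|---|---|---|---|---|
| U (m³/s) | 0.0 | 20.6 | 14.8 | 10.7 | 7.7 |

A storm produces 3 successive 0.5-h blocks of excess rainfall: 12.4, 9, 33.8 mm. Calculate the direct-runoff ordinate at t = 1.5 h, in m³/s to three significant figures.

Q ≈ 96.2 m³/s

By discrete convolution, Q_j = Σ (P_i / 10 mm) · U_{j−i}.
At t = 1.5 h (j=3): Q = (12.4/10)·10.7 + (9/10)·14.8 + (33.8/10)·20.6 = 96.2 m³/s.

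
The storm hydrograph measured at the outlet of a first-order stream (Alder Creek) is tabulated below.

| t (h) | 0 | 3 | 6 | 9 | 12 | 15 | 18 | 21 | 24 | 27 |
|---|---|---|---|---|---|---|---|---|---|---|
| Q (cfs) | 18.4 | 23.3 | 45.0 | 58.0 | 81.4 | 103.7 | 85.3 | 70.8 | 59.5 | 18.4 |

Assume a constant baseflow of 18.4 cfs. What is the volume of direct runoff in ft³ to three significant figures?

Direct-runoff ordinates (Q − Q_b): 0.0, 4.9, 26.6, 39.6, 63.0, 85.3, 66.9, 52.4, 41.1, 0.0 cfs.
ΣQ_DR = 379.8 cfs.
With Δt = 3 h = 10800 s, V = ΣQ_DR · Δt = 379.8 × 10800 = 4.10 × 10^6 ft³.

V ≈ 4.10 × 10^6 ft³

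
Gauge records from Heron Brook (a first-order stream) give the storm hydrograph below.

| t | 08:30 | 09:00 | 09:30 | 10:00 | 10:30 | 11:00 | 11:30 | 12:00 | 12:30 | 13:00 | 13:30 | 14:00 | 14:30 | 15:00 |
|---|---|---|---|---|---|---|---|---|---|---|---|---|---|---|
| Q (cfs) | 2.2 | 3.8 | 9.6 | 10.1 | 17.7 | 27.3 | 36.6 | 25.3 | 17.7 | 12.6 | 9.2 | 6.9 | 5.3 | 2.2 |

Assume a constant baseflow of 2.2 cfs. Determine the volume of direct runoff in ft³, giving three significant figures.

Direct-runoff ordinates (Q − Q_b): 0.0, 1.6, 7.4, 7.9, 15.5, 25.1, 34.4, 23.1, 15.5, 10.4, 7.0, 4.7, 3.1, 0.0 cfs.
ΣQ_DR = 155.7 cfs.
With Δt = 0.5 h = 1800 s, V = ΣQ_DR · Δt = 155.7 × 1800 = 2.80 × 10^5 ft³.

V ≈ 2.80 × 10^5 ft³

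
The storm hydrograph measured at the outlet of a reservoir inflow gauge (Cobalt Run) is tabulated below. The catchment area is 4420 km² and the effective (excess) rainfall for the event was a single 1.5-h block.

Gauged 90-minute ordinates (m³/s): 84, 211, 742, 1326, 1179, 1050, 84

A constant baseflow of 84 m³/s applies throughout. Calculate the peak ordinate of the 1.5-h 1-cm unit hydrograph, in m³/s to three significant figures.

Direct runoff: 0.0, 127.0, 658.0, 1242.0, 1095.0, 966.0, 0.0 m³/s; ΣQ_DR = 4088 m³/s, peak = 1242.0 m³/s.
Runoff depth d = ΣQ_DR·Δt / A = 4088 × 5400 / (4420 km²) = 4.994 mm.
The 1-cm UH is the DRH scaled by (10 mm)/d, so U_p = 1242.0 × 10/4.994 = 2490 m³/s.

U_p ≈ 2490 m³/s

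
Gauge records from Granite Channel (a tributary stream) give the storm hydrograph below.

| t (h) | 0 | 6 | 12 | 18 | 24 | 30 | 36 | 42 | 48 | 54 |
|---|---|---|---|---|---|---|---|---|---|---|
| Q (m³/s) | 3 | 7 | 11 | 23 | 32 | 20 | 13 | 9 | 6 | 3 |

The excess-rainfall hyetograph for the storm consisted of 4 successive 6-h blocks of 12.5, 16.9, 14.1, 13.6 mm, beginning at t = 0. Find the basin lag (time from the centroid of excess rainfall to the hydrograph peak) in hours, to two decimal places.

t_L ≈ 11.97 h

Centroid of excess rainfall: t_c = Σ P_i·t̄_i / ΣP_i = 12.0263 h (block centres at 3, 9, 15, 21 h).
Hydrograph peak occurs at t = 24 h, so basin lag t_L = 24 − 12.0263 = 11.97 h.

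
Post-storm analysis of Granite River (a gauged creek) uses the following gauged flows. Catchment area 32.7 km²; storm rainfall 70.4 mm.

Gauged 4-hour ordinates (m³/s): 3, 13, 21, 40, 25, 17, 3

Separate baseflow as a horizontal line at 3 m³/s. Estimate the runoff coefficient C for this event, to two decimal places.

C ≈ 0.63

ΣQ_DR = 101.0 m³/s; V = ΣQ_DR·Δt = 1.454 × 10^6 m³.
Runoff depth d = V / A = 44.48 mm.
C = d / P = 44.48 / 70.4 = 0.63.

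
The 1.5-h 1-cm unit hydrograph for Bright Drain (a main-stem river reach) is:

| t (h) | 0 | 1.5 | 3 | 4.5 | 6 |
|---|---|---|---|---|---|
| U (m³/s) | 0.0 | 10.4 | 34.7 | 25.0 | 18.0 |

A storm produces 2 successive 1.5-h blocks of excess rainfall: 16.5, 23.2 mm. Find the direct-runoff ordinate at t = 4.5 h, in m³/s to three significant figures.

Q ≈ 122 m³/s

By discrete convolution, Q_j = Σ (P_i / 10 mm) · U_{j−i}.
At t = 4.5 h (j=3): Q = (16.5/10)·25.0 + (23.2/10)·34.7 = 122 m³/s.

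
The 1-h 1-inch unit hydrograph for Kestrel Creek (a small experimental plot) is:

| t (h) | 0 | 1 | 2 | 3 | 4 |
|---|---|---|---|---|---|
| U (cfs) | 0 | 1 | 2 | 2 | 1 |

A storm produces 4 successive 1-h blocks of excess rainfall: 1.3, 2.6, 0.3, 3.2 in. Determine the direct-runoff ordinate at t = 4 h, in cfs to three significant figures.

By discrete convolution, Q_j = Σ (P_i / 1 in) · U_{j−i}.
At t = 4 h (j=4): Q = (1.3/1)·1 + (2.6/1)·2 + (0.3/1)·2 + (3.2/1)·1 = 10.3 cfs.

Q ≈ 10.3 cfs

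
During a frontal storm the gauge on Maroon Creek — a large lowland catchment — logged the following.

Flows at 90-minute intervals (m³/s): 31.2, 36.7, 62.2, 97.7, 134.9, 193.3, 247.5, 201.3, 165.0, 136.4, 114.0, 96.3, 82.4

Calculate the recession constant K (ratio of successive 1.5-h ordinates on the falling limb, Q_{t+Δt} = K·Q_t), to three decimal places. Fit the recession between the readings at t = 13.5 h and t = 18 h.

Using the recession-limb readings at t = 13.5 h and t = 18 h: Q falls from 136.4 to 82.4 m³/s over 3 intervals.
K = (Q₂/Q₁)^(1/3) = (82.4/136.4)^(1/3) = 0.845.

K ≈ 0.845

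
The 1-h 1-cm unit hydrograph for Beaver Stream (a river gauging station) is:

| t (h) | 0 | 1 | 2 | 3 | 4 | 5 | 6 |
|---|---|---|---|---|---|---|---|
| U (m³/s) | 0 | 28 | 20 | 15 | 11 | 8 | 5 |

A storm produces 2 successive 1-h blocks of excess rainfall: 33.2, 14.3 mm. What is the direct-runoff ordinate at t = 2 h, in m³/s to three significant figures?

Q ≈ 106 m³/s

By discrete convolution, Q_j = Σ (P_i / 10 mm) · U_{j−i}.
At t = 2 h (j=2): Q = (33.2/10)·20 + (14.3/10)·28 = 106 m³/s.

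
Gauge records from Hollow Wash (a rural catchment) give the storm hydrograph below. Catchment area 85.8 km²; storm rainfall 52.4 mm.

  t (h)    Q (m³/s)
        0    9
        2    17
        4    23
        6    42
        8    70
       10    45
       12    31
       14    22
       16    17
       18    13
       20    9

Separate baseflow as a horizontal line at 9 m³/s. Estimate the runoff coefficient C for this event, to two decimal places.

C ≈ 0.32

ΣQ_DR = 199.0 m³/s; V = ΣQ_DR·Δt = 1.433 × 10^6 m³.
Runoff depth d = V / A = 16.70 mm.
C = d / P = 16.70 / 52.4 = 0.32.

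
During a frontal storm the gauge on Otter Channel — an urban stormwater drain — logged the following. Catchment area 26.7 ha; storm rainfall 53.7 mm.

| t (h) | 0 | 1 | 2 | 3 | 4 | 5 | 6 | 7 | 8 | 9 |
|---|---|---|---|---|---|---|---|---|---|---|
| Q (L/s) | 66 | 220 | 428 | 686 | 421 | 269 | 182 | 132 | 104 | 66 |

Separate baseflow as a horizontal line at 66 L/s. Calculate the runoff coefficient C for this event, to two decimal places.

ΣQ_DR = 1914 L/s; V = ΣQ_DR·Δt = 6.890 × 10^6 L.
Runoff depth d = V / A = 25.81 mm.
C = d / P = 25.81 / 53.7 = 0.48.

C ≈ 0.48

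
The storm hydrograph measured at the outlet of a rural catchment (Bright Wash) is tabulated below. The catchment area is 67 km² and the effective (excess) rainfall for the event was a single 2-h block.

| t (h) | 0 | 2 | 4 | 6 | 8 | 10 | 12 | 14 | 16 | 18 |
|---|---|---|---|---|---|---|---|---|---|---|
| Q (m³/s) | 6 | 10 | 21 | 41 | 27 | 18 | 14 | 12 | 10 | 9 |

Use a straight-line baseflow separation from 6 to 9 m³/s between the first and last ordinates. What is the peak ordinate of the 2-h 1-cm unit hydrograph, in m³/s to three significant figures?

Direct runoff: 0.00, 3.67, 14.33, 34.00, 19.67, 10.33, 6.00, 3.67, 1.33, 0.00 m³/s; ΣQ_DR = 93.00 m³/s, peak = 34.00 m³/s.
Runoff depth d = ΣQ_DR·Δt / A = 93.00 × 7200 / (67 km²) = 9.994 mm.
The 1-cm UH is the DRH scaled by (10 mm)/d, so U_p = 34.00 × 10/9.994 = 34.0 m³/s.

U_p ≈ 34.0 m³/s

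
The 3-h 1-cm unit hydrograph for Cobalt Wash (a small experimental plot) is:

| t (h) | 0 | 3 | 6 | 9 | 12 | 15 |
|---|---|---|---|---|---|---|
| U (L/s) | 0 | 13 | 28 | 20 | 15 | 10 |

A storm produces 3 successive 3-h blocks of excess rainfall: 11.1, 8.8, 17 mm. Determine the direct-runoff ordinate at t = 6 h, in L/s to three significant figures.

Q ≈ 42.5 L/s

By discrete convolution, Q_j = Σ (P_i / 10 mm) · U_{j−i}.
At t = 6 h (j=2): Q = (11.1/10)·28 + (8.8/10)·13 + (17/10)·0 = 42.5 L/s.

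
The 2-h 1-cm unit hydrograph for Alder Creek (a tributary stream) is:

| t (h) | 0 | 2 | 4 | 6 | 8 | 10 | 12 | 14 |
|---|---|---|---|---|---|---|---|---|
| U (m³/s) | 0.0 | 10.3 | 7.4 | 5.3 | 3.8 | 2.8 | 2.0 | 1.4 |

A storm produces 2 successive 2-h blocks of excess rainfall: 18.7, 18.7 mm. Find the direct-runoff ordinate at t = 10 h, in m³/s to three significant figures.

Q ≈ 12.3 m³/s

By discrete convolution, Q_j = Σ (P_i / 10 mm) · U_{j−i}.
At t = 10 h (j=5): Q = (18.7/10)·2.8 + (18.7/10)·3.8 = 12.3 m³/s.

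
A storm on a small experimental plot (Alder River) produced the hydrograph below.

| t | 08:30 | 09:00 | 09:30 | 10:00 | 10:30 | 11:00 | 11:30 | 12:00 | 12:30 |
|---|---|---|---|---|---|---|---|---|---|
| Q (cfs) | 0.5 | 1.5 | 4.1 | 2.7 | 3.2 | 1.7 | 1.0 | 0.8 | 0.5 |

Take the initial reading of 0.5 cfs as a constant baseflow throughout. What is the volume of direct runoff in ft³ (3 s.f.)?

Direct-runoff ordinates (Q − Q_b): 0.0, 1.0, 3.6, 2.2, 2.7, 1.2, 0.5, 0.3, 0.0 cfs.
ΣQ_DR = 11.50 cfs.
With Δt = 0.5 h = 1800 s, V = ΣQ_DR · Δt = 11.50 × 1800 = 20700 ft³.

V ≈ 20700 ft³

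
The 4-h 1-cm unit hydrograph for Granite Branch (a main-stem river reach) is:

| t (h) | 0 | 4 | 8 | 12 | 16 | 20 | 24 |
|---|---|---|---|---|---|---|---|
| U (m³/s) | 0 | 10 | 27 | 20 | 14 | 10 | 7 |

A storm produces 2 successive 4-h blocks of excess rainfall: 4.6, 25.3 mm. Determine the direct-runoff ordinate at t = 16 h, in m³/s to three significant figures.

By discrete convolution, Q_j = Σ (P_i / 10 mm) · U_{j−i}.
At t = 16 h (j=4): Q = (4.6/10)·14 + (25.3/10)·20 = 57.0 m³/s.

Q ≈ 57.0 m³/s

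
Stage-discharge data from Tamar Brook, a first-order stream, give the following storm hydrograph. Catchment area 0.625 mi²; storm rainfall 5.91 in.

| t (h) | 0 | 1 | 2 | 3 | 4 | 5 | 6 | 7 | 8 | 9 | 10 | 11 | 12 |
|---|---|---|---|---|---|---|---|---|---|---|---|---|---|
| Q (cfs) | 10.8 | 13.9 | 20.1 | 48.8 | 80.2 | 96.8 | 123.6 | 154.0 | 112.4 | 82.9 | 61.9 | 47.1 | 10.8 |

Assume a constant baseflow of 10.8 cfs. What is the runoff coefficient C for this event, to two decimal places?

ΣQ_DR = 722.9 cfs; V = ΣQ_DR·Δt = 2.602 × 10^6 ft³.
Runoff depth d = V / A = 1.792 in.
C = d / P = 1.792 / 5.91 = 0.30.

C ≈ 0.30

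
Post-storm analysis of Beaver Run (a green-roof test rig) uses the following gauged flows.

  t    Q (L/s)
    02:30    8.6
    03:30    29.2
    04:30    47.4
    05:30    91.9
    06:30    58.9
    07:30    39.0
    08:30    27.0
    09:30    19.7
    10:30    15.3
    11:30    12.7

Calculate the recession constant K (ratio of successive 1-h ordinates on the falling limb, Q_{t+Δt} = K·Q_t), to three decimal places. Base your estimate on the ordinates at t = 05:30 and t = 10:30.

K ≈ 0.699

Using the recession-limb readings at t = 05:30 and t = 10:30: Q falls from 91.9 to 15.3 L/s over 5 intervals.
K = (Q₂/Q₁)^(1/5) = (15.3/91.9)^(1/5) = 0.699.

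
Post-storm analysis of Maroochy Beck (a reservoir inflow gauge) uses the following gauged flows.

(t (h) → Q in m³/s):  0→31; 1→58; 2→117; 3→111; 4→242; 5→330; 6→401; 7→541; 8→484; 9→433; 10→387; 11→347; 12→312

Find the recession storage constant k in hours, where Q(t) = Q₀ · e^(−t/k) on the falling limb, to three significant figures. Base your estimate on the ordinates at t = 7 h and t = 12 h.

k ≈ 9.08 h

On the falling limb, Q drops from 541 to 312 m³/s between t = 7 h and t = 12 h (Δt = 5 h).
k = −Δt / ln(Q₂/Q₁) = −5 / ln(312/541) = 9.08 h.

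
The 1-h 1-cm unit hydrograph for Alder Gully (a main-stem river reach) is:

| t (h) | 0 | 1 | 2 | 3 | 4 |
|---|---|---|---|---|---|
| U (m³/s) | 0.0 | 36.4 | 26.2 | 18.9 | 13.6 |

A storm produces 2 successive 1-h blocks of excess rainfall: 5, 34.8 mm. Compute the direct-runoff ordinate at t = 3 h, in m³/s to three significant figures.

By discrete convolution, Q_j = Σ (P_i / 10 mm) · U_{j−i}.
At t = 3 h (j=3): Q = (5/10)·18.9 + (34.8/10)·26.2 = 101 m³/s.

Q ≈ 101 m³/s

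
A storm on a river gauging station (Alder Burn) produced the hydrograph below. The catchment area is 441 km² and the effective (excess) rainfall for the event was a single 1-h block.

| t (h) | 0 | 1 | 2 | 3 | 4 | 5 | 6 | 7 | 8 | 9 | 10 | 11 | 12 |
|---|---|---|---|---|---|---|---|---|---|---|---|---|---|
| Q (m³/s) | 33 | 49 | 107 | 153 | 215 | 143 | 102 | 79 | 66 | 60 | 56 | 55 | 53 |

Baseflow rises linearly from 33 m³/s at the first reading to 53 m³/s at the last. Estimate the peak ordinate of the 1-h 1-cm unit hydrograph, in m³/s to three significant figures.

Direct runoff: 0.00, 14.33, 70.67, 115.00, 175.33, 101.67, 59.00, 34.33, 19.67, 12.00, 6.33, 3.67, 0.00 m³/s; ΣQ_DR = 612.0 m³/s, peak = 175.33 m³/s.
Runoff depth d = ΣQ_DR·Δt / A = 612.0 × 3600 / (441 km²) = 4.996 mm.
The 1-cm UH is the DRH scaled by (10 mm)/d, so U_p = 175.33 × 10/4.996 = 351 m³/s.

U_p ≈ 351 m³/s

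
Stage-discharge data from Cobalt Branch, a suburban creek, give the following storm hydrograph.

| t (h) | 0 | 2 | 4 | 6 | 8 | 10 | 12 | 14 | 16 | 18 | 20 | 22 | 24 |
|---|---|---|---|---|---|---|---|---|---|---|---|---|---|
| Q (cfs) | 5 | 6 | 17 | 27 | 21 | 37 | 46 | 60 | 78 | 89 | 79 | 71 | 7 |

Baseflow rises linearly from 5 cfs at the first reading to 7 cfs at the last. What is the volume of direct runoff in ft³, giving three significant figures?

V ≈ 3.35 × 10^6 ft³

Direct-runoff ordinates (Q − Q_b): 0.00, 0.83, 11.67, 21.50, 15.33, 31.17, 40.00, 53.83, 71.67, 82.50, 72.33, 64.17, 0.00 cfs.
ΣQ_DR = 465.0 cfs.
With Δt = 2 h = 7200 s, V = ΣQ_DR · Δt = 465.0 × 7200 = 3.35 × 10^6 ft³.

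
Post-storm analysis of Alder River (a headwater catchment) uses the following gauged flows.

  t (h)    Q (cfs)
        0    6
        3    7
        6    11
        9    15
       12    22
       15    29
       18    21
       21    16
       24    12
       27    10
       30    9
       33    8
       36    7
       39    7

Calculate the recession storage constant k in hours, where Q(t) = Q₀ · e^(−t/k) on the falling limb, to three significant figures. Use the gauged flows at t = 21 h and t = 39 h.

k ≈ 21.8 h

On the falling limb, Q drops from 16 to 7 cfs between t = 21 h and t = 39 h (Δt = 18 h).
k = −Δt / ln(Q₂/Q₁) = −18 / ln(7/16) = 21.8 h.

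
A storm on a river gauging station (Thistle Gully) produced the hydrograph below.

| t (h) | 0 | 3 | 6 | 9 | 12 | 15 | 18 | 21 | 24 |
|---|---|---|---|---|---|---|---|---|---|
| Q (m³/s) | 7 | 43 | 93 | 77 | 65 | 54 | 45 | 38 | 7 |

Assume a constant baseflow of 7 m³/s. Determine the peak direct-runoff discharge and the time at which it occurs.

Subtracting baseflow gives direct-runoff ordinates: 0.0, 36.0, 86.0, 70.0, 58.0, 47.0, 38.0, 31.0, 0.0 m³/s.
The maximum is 86.0 m³/s, occurring at the reading for t = 6 h.

Q_p = 86.0 m³/s at t = 6 h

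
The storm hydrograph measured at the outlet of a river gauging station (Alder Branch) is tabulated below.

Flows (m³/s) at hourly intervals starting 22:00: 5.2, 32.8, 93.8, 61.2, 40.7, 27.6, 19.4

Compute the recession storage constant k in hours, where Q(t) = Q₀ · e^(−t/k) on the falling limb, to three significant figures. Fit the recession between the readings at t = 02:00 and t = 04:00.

k ≈ 2.70 h

On the falling limb, Q drops from 40.7 to 19.4 m³/s between t = 02:00 and t = 04:00 (Δt = 2 h).
k = −Δt / ln(Q₂/Q₁) = −2 / ln(19.4/40.7) = 2.70 h.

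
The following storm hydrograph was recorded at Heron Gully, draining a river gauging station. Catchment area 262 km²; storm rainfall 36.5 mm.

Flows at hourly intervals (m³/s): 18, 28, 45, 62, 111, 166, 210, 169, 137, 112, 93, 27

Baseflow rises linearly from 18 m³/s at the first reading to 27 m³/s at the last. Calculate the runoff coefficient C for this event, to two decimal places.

C ≈ 0.34

ΣQ_DR = 908.0 m³/s; V = ΣQ_DR·Δt = 3.269 × 10^6 m³.
Runoff depth d = V / A = 12.48 mm.
C = d / P = 12.48 / 36.5 = 0.34.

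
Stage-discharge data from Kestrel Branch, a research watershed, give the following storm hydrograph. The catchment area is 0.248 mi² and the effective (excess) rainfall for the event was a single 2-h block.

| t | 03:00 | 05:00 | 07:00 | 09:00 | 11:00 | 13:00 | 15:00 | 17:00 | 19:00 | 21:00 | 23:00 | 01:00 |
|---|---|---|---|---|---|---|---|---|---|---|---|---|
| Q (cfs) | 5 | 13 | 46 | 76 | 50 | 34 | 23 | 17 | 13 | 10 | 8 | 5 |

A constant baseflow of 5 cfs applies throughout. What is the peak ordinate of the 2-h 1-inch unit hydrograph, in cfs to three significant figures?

U_p ≈ 23.7 cfs

Direct runoff: 0.0, 8.0, 41.0, 71.0, 45.0, 29.0, 18.0, 12.0, 8.0, 5.0, 3.0, 0.0 cfs; ΣQ_DR = 240.0 cfs, peak = 71.0 cfs.
Runoff depth d = ΣQ_DR·Δt / A = 240.0 × 7200 / (0.248 mi²) = 2.999 in.
The 1-inch UH is the DRH scaled by (1 in)/d, so U_p = 71.0 × 1/2.999 = 23.7 cfs.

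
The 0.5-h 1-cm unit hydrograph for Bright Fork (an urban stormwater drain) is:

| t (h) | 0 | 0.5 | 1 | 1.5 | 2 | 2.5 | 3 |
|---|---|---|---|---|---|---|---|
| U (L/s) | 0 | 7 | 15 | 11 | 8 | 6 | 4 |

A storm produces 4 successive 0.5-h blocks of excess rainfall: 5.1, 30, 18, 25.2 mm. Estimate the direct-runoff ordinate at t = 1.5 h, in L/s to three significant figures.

By discrete convolution, Q_j = Σ (P_i / 10 mm) · U_{j−i}.
At t = 1.5 h (j=3): Q = (5.1/10)·11 + (30/10)·15 + (18/10)·7 + (25.2/10)·0 = 63.2 L/s.

Q ≈ 63.2 L/s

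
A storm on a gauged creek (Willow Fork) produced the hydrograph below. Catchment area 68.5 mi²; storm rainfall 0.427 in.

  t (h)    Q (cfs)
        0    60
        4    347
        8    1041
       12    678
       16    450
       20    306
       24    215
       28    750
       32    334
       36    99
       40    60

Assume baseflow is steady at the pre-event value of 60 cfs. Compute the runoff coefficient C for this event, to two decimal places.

C ≈ 0.78

ΣQ_DR = 3680 cfs; V = ΣQ_DR·Δt = 5.299 × 10^7 ft³.
Runoff depth d = V / A = 0.3330 in.
C = d / P = 0.3330 / 0.427 = 0.78.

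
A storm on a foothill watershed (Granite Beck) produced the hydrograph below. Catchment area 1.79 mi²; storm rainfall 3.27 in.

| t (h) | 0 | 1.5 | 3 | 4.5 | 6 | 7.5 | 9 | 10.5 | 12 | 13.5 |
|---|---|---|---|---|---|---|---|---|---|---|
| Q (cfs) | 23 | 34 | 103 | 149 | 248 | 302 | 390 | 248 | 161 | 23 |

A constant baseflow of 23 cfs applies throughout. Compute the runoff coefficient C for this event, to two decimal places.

ΣQ_DR = 1451 cfs; V = ΣQ_DR·Δt = 7.835 × 10^6 ft³.
Runoff depth d = V / A = 1.884 in.
C = d / P = 1.884 / 3.27 = 0.58.

C ≈ 0.58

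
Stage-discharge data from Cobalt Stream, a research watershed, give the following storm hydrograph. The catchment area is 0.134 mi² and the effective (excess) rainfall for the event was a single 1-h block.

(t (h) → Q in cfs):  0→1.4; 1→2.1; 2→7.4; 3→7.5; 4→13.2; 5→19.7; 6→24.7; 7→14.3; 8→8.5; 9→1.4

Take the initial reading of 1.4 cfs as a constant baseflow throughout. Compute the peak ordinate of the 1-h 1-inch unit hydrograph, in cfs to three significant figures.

U_p ≈ 23.4 cfs

Direct runoff: 0.0, 0.7, 6.0, 6.1, 11.8, 18.3, 23.3, 12.9, 7.1, 0.0 cfs; ΣQ_DR = 86.20 cfs, peak = 23.3 cfs.
Runoff depth d = ΣQ_DR·Δt / A = 86.20 × 3600 / (0.134 mi²) = 0.9968 in.
The 1-inch UH is the DRH scaled by (1 in)/d, so U_p = 23.3 × 1/0.9968 = 23.4 cfs.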